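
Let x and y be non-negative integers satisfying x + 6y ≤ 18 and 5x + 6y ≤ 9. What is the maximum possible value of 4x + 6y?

6

(x,y)=(0,1): 1·0+6·1=6≤18, 5·0+6·1=6≤9, objective 6.
(x,y)=(1,0): 1·1+6·0=1≤18, 5·1+6·0=5≤9, objective 4.
(x,y)=(0,0): 1·0+6·0=0≤18, 5·0+6·0=0≤9, objective 0.
Maximum is 6 at (x,y)=(0,1).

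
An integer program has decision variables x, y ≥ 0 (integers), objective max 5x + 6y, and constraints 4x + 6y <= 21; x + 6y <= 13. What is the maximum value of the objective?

25

Relaxing integrality, the LP optimum is 26.25 at (x,y) = (5.25, 0), which is not an integer point.
(x,y)=(5,0): 4·5+6·0=20≤21, 1·5+6·0=5≤13, objective 25.
(x,y)=(4,0): 4·4+6·0=16≤21, 1·4+6·0=4≤13, objective 20.
No feasible integer point exceeds 25.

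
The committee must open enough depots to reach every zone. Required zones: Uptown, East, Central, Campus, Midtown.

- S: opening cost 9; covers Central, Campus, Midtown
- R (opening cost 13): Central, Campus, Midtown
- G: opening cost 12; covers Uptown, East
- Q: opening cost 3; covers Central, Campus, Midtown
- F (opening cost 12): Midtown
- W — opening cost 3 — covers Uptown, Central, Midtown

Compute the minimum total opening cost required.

15

The greedy cost-per-new-zone heuristic would pick Q, W, and G for 18, but a cheaper cover exists.
Choose G and Q: together they cover Uptown, East, Central, Campus, Midtown — every zone.
Total opening cost: 12 + 3 = 15.
No cover costs less than 15.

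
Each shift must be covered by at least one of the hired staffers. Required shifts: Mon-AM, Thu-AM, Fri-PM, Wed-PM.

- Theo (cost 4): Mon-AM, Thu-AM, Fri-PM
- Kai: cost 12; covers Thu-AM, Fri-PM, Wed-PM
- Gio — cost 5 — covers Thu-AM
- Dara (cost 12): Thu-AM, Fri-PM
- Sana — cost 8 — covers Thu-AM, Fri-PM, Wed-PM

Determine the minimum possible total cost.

Choose Theo and Sana: together they cover Mon-AM, Thu-AM, Fri-PM, Wed-PM — every shift.
Total cost: 4 + 8 = 12.
No cover costs less than 12.

12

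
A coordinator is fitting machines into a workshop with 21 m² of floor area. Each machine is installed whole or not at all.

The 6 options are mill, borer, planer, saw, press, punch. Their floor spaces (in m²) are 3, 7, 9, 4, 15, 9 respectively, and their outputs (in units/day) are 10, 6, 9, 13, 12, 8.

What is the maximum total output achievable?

mill + saw + punch: floor space 3 + 4 + 9 = 16 ≤ 21, output 10 + 13 + 8 = 31.
mill + borer + saw: floor space 3 + 7 + 4 = 14 ≤ 21, output 10 + 6 + 13 = 29.
mill + planer + saw: floor space 3 + 9 + 4 = 16 ≤ 21, output 10 + 9 + 13 = 32.
Best is mill, planer, and saw with total output 32.

32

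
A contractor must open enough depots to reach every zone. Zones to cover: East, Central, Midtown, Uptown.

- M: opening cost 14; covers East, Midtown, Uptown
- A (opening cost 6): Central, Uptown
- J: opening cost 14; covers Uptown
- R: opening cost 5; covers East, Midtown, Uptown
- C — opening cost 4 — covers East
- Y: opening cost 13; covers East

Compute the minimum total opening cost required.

Choose A and R: together they cover East, Central, Midtown, Uptown — every zone.
Total opening cost: 6 + 5 = 11.
No cover costs less than 11.

11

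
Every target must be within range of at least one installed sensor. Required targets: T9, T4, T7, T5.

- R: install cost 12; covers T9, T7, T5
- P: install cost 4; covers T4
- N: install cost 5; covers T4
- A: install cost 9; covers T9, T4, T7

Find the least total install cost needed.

Choose R and P: together they cover T9, T4, T7, T5 — every target.
Total install cost: 12 + 4 = 16.

16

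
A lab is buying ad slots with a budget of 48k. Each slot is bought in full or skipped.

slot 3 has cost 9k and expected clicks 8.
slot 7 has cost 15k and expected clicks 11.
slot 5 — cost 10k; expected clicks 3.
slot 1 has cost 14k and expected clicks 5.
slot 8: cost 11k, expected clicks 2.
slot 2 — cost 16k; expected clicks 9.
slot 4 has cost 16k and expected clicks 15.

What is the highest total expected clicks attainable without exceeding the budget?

This is a 0-1 knapsack instance.
Take slot 7, slot 2, and slot 4: cost 15 + 16 + 16 = 47 ≤ 48, expected clicks 11 + 9 + 15 = 35.
No other feasible combination does better.

35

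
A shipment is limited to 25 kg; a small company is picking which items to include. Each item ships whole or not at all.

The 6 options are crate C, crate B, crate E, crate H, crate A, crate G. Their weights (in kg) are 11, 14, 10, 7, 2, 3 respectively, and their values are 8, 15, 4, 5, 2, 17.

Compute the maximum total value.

This is an integer program with binary decision variables.
Allowing fractional choices, the relaxed optimum would be about 38.4, but items are indivisible.
crate B + crate G: weight 14 + 3 = 17 ≤ 25, value 15 + 17 = 32.
crate B + crate A + crate G: weight 14 + 2 + 3 = 19 ≤ 25, value 15 + 2 + 17 = 34.
crate B + crate H + crate G: weight 14 + 7 + 3 = 24 ≤ 25, value 15 + 5 + 17 = 37.
Best is crate B, crate H, and crate G with total value 37.

37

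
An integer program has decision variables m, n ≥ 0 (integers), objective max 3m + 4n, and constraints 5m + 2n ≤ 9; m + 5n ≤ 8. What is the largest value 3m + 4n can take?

The continuous relaxation peaks at (1.26, 1.35) with value 9.17; rounding to a feasible lattice point costs some objective.
(m,n)=(1,1): 5·1+2·1=7≤9, 1·1+5·1=6≤8, objective 7.
(m,n)=(0,1): 5·0+2·1=2≤9, 1·0+5·1=5≤8, objective 4.
(m,n)=(1,0): 5·1+2·0=5≤9, 1·1+5·0=1≤8, objective 3.
No feasible integer point exceeds 7.

7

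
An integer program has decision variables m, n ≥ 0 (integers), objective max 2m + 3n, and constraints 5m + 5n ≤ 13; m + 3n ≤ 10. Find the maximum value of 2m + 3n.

Relaxing integrality, the LP optimum is 7.80 at (m,n) = (0, 2.6), which is not an integer point.
(m,n)=(0,2): 5·0+5·2=10≤13, 1·0+3·2=6≤10, objective 6.
(m,n)=(1,1): 5·1+5·1=10≤13, 1·1+3·1=4≤10, objective 5.
(m,n)=(0,1): 5·0+5·1=5≤13, 1·0+3·1=3≤10, objective 3.
No feasible integer point exceeds 6.

6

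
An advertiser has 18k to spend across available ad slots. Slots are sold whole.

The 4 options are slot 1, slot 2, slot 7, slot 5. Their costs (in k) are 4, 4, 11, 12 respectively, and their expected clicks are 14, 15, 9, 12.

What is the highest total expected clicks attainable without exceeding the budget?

slot 1 + slot 2: cost 4 + 4 = 8 ≤ 18, expected clicks 14 + 15 = 29.
slot 2 + slot 5: cost 4 + 12 = 16 ≤ 18, expected clicks 15 + 12 = 27.
slot 1 + slot 5: cost 4 + 12 = 16 ≤ 18, expected clicks 14 + 12 = 26.
Best is slot 1 and slot 2 with total expected clicks 29.

29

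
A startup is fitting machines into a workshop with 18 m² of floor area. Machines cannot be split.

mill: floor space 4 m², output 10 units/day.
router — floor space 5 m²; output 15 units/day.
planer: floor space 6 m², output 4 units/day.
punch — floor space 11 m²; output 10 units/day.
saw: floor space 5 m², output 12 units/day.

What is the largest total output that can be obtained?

37

Allowing fractional choices, the relaxed optimum would be about 40.6, but machines are indivisible.
router + planer + saw: floor space 5 + 6 + 5 = 16 ≤ 18, output 15 + 4 + 12 = 31.
mill + router + saw: floor space 4 + 5 + 5 = 14 ≤ 18, output 10 + 15 + 12 = 37.
Best is mill, router, and saw with total output 37.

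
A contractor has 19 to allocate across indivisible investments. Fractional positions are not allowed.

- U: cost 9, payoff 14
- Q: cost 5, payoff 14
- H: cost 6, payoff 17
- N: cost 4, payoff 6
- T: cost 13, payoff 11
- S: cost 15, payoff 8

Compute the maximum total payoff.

37

This is a 0-1 knapsack instance.
Take Q, H, and N: cost 5 + 6 + 4 = 15 ≤ 19, payoff 14 + 17 + 6 = 37.
No feasible combination exceeds this.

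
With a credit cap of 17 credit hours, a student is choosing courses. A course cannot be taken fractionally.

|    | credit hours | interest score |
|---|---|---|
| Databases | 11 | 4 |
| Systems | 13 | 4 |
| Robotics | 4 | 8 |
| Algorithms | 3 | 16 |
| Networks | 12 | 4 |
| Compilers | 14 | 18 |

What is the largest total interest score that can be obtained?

Allowing fractional choices, the relaxed optimum would be about 36.9, but courses are indivisible.
Algorithms + Compilers: credit hours 3 + 14 = 17 ≤ 17, interest score 16 + 18 = 34.
Robotics + Algorithms: credit hours 4 + 3 = 7 ≤ 17, interest score 8 + 16 = 24.
Best is Algorithms and Compilers with total interest score 34.

34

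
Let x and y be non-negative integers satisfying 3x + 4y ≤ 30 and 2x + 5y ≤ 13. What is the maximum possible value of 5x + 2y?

Relaxing integrality, the LP optimum is 32.50 at (x,y) = (6.5, 0), which is not an integer point.
(x,y)=(6,0): 3·6+4·0=18≤30, 2·6+5·0=12≤13, objective 30.
(x,y)=(5,0): 3·5+4·0=15≤30, 2·5+5·0=10≤13, objective 25.
The best lattice point is (6,0), giving 30.

30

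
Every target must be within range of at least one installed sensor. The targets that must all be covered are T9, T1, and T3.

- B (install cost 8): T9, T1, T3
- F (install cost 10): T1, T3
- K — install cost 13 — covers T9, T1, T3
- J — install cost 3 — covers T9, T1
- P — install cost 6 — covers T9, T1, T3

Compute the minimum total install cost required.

The greedy cost-per-new-target heuristic would pick J and P for 9, but a cheaper cover exists.
P alone covers T9, T1, T3 — every target.
Total install cost: 6.
No cover costs less than 6.

6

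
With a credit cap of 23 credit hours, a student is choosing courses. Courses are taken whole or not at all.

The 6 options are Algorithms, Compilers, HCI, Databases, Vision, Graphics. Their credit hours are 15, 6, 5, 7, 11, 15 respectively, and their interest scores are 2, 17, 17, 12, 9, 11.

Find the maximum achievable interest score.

46

HCI + Databases + Vision: credit hours 5 + 7 + 11 = 23 ≤ 23, interest score 17 + 12 + 9 = 38.
Compilers + HCI + Databases: credit hours 6 + 5 + 7 = 18 ≤ 23, interest score 17 + 17 + 12 = 46.
Compilers + HCI + Vision: credit hours 6 + 5 + 11 = 22 ≤ 23, interest score 17 + 17 + 9 = 43.
Best is Compilers, HCI, and Databases with total interest score 46.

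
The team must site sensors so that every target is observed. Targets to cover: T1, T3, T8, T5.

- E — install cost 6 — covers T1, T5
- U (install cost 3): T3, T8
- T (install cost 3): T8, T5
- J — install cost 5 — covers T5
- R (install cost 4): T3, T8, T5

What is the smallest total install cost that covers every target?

9

The greedy cost-per-new-target heuristic would pick R and E for 10, but a cheaper cover exists.
Choose E and U: together they cover T1, T3, T8, T5 — every target.
Total install cost: 6 + 3 = 9.
No cover costs less than 9.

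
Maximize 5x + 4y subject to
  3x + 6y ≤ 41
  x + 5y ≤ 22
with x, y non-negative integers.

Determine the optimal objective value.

65

Relaxing integrality, the LP optimum is 68.33 at (x,y) = (13.7, 0), which is not an integer point.
(x,y)=(13,0): 3·13+6·0=39≤41, 1·13+5·0=13≤22, objective 65.
(x,y)=(12,0): 3·12+6·0=36≤41, 1·12+5·0=12≤22, objective 60.
No feasible integer point exceeds 65.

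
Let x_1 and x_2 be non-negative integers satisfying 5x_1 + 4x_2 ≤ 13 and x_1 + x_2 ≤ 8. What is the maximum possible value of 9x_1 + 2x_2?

Relaxing integrality, the LP optimum is 23.40 at (x_1,x_2) = (2.6, 0), which is not an integer point.
(x_1,x_2)=(2,0): 5·2+4·0=10≤13, 1·2+1·0=2≤8, objective 18.
(x_1,x_2)=(1,1): 5·1+4·1=9≤13, 1·1+1·1=2≤8, objective 11.
(x_1,x_2)=(1,0): 5·1+4·0=5≤13, 1·1+1·0=1≤8, objective 9.
The best lattice point is (2,0), giving 18.

18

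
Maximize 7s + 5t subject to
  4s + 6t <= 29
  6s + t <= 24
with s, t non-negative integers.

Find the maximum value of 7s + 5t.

31

Relaxing integrality, the LP optimum is 37.34 at (s,t) = (3.59, 2.44), which is not an integer point.
(s,t)=(3,2) is feasible, giving 31.
(s,t)=(2,3) is feasible, giving 29.
(s,t)=(3,1) is feasible, giving 26.
(s,t)=(2,2) is feasible, giving 24.
Maximum is 31 at (s,t)=(3,2).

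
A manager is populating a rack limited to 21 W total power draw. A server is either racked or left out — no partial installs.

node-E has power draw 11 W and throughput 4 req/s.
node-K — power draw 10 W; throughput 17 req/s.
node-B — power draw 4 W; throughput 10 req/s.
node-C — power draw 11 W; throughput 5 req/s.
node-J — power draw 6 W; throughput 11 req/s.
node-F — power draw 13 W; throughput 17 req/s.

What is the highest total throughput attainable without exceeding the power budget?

Allowing fractional choices, the relaxed optimum would be about 39.3, but servers are indivisible.
node-K + node-J: power draw 10 + 6 = 16 ≤ 21, throughput 17 + 11 = 28.
node-J + node-F: power draw 6 + 13 = 19 ≤ 21, throughput 11 + 17 = 28.
node-K + node-B + node-J: power draw 10 + 4 + 6 = 20 ≤ 21, throughput 17 + 10 + 11 = 38.
Best is node-K, node-B, and node-J with total throughput 38.

38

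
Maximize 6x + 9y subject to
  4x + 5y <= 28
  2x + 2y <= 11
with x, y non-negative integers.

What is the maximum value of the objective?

45

(x,y)=(0,5) is feasible, giving 45.
(x,y)=(1,4) is feasible, giving 42.
(x,y)=(0,4) is feasible, giving 36.
No feasible integer point exceeds 45.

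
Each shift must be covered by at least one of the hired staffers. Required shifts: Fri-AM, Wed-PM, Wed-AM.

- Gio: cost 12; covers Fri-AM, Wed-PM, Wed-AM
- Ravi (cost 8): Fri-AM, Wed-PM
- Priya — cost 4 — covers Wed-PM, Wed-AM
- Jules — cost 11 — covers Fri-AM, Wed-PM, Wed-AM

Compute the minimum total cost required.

This is an integer covering problem.
Jules alone covers Fri-AM, Wed-PM, Wed-AM — every shift.
Total cost: 11.

11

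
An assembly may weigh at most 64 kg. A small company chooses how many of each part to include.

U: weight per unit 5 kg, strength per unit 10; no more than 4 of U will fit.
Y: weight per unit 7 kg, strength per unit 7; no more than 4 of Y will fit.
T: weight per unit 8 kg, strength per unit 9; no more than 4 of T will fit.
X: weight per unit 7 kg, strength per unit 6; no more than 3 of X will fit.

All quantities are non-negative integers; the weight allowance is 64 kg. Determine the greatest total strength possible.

86

4×U, 3×Y, 2×T, and 1×X: weight 64 ≤ 64, strength 4·10 + 3·7 + 2·9 + 1·6 = 85.
4×U, 4×Y, and 2×T: weight 64 ≤ 64, strength 4·10 + 4·7 + 2·9 = 86.
Best is 86.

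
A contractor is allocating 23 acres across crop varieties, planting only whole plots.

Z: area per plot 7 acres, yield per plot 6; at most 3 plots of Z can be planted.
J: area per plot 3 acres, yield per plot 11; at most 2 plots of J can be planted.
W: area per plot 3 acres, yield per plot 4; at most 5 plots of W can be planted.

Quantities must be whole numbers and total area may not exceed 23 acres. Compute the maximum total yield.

This is a bounded integer knapsack.
Take 2×J and 5×W: area 21 ≤ 23, yield 2·11 + 5·4 = 42.
J has the best ratio (11/3) and is taken to its limit of 2; remaining capacity is filled optimally with the others.

42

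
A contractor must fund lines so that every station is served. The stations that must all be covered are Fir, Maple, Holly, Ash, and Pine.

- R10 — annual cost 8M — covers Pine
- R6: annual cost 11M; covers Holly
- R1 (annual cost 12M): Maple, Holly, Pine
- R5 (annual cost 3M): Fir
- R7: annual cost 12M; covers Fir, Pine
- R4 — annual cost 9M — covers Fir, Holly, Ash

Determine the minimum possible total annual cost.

21

This is a weighted set-cover instance.
The greedy cost-per-new-station heuristic would pick R5, R1, and R4 for 24, but a cheaper cover exists.
Choose R1 and R4: together they cover Fir, Maple, Holly, Ash, Pine — every station.
Total annual cost: 12 + 9 = 21.
No cover costs less than 21.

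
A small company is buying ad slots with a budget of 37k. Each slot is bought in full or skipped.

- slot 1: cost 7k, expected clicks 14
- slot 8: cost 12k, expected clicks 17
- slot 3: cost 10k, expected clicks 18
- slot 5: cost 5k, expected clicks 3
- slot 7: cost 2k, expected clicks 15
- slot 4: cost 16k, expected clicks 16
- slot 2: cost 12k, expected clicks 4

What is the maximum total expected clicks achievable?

Allowing fractional choices, the relaxed optimum would be about 70.0, but ad slots are indivisible.
slot 1 + slot 8 + slot 3 + slot 5 + slot 7: cost 7 + 12 + 10 + 5 + 2 = 36 ≤ 37, expected clicks 14 + 17 + 18 + 3 + 15 = 67.
slot 1 + slot 8 + slot 3 + slot 7: cost 7 + 12 + 10 + 2 = 31 ≤ 37, expected clicks 14 + 17 + 18 + 15 = 64.
slot 1 + slot 3 + slot 7 + slot 4: cost 7 + 10 + 2 + 16 = 35 ≤ 37, expected clicks 14 + 18 + 15 + 16 = 63.
Best is slot 1, slot 8, slot 3, slot 5, and slot 7 with total expected clicks 67.

67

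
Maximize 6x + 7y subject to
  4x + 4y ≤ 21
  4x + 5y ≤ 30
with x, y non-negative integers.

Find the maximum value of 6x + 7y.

35

Relaxing integrality, the LP optimum is 36.75 at (x,y) = (0, 5.25), which is not an integer point.
(x,y)=(0,5): 4·0+4·5=20≤21, 4·0+5·5=25≤30, objective 35.
(x,y)=(1,4): 4·1+4·4=20≤21, 4·1+5·4=24≤30, objective 34.
(x,y)=(0,4): 4·0+4·4=16≤21, 4·0+5·4=20≤30, objective 28.
Maximum is 35 at (x,y)=(0,5).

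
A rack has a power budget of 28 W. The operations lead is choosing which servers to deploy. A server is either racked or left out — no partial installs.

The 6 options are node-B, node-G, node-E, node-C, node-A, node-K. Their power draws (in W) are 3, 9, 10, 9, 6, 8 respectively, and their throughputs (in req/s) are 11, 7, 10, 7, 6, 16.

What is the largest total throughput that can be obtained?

Allowing fractional choices, the relaxed optimum would be about 43.8, but servers are indivisible.
node-B + node-G + node-A + node-K: power draw 3 + 9 + 6 + 8 = 26 ≤ 28, throughput 11 + 7 + 6 + 16 = 40.
node-B + node-E + node-A + node-K: power draw 3 + 10 + 6 + 8 = 27 ≤ 28, throughput 11 + 10 + 6 + 16 = 43.
Best is node-B, node-E, node-A, and node-K with total throughput 43.

43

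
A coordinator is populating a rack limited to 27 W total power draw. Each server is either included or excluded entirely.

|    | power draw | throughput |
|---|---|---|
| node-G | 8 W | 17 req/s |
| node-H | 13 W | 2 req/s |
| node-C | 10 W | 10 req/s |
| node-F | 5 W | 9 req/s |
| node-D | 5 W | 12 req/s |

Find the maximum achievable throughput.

39

Treat it as a binary knapsack problem.
node-G + node-C + node-D: power draw 8 + 10 + 5 = 23 ≤ 27, throughput 17 + 10 + 12 = 39.
node-G + node-F + node-D: power draw 8 + 5 + 5 = 18 ≤ 27, throughput 17 + 9 + 12 = 38.
node-G + node-C + node-F: power draw 8 + 10 + 5 = 23 ≤ 27, throughput 17 + 10 + 9 = 36.
Best is node-G, node-C, and node-D with total throughput 39.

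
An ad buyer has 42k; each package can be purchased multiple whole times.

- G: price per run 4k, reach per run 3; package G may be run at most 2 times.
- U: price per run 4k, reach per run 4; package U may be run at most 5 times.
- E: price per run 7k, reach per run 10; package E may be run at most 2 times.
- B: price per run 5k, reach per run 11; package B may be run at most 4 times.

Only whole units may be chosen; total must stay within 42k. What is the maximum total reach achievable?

B has the best ratio (11/5); taking only B gives at most 4×11 = 44 (stopped by the supply cap of 4).
Mixing does better — 2×U, 2×E, and 4×B: price 42 ≤ 42, reach 2·4 + 2·10 + 4·11 = 72.

72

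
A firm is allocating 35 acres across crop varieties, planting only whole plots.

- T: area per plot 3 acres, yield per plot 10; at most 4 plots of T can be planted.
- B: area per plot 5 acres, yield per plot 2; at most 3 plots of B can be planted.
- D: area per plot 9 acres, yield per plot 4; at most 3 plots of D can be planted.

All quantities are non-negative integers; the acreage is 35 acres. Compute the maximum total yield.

This is a bounded integer knapsack.
Take 4×T, 1×B, and 2×D: area 35 ≤ 35, yield 4·10 + 1·2 + 2·4 = 50.
T has the best ratio (10/3) and is taken to its limit of 4; remaining capacity is filled optimally with the others.

50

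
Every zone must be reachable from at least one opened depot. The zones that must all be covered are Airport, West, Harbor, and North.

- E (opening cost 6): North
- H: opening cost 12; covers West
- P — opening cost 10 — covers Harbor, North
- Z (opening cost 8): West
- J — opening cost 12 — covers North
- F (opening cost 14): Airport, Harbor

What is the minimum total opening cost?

28

The greedy cost-per-new-zone heuristic would pick P, Z, and F for 32, but a cheaper cover exists.
Choose E, Z, and F: together they cover Airport, West, Harbor, North — every zone.
Total opening cost: 6 + 8 + 14 = 28.
No cover costs less than 28.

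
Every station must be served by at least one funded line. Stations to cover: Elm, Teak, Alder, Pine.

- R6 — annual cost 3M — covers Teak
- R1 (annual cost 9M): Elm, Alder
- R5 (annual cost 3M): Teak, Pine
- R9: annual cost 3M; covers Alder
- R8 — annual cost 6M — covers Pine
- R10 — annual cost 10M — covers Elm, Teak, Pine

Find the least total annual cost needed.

12

The greedy cost-per-new-station heuristic would pick R5, R9, and R1 for 15, but a cheaper cover exists.
Choose R1 and R5: together they cover Elm, Teak, Alder, Pine — every station.
Total annual cost: 9 + 3 = 12.
No cover costs less than 12.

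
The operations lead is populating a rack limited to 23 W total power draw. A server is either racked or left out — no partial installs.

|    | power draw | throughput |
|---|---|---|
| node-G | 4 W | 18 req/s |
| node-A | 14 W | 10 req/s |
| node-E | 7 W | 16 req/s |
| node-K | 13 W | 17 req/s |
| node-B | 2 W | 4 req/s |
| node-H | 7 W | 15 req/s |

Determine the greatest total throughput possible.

Take node-G, node-E, node-B, and node-H: power draw 4 + 7 + 2 + 7 = 20 ≤ 23, throughput 18 + 16 + 4 + 15 = 53.
No other feasible combination does better.

53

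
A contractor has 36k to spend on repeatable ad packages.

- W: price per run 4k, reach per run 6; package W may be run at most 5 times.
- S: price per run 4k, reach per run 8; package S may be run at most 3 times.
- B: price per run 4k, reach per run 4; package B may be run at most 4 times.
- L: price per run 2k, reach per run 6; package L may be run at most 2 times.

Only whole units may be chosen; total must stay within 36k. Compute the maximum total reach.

This is a bounded integer knapsack.
Take 5×W, 3×S, and 2×L: price 36 ≤ 36, reach 5·6 + 3·8 + 2·6 = 66.
L has the best ratio (6/2) and is taken to its limit of 2; remaining capacity is filled optimally with the others.

66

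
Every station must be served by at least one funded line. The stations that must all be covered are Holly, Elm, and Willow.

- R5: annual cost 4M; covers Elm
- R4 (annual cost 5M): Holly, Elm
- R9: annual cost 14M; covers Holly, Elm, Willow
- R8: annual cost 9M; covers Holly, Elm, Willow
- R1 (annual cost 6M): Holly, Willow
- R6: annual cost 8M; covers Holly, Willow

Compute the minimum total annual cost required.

This is an integer covering problem.
R8 alone covers Holly, Elm, Willow — every station.
Total annual cost: 9.

9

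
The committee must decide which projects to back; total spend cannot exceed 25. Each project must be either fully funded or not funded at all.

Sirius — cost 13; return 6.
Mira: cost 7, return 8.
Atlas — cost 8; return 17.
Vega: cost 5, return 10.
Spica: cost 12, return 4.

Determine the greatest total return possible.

35

Allowing fractional choices, the relaxed optimum would be about 37.3, but projects are indivisible.
Atlas + Vega: cost 8 + 5 = 13 ≤ 25, return 17 + 10 = 27.
Atlas + Vega + Spica: cost 8 + 5 + 12 = 25 ≤ 25, return 17 + 10 + 4 = 31.
Mira + Atlas + Vega: cost 7 + 8 + 5 = 20 ≤ 25, return 8 + 17 + 10 = 35.
Best is Mira, Atlas, and Vega with total return 35.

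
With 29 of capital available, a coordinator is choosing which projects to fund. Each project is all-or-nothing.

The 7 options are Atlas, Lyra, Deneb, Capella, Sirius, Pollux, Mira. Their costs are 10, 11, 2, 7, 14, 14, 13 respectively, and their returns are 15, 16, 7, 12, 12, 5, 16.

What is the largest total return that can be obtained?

Allowing fractional choices, the relaxed optimum would be about 48.5, but projects are indivisible.
Lyra + Deneb + Mira: cost 11 + 2 + 13 = 26 ≤ 29, return 16 + 7 + 16 = 39.
Atlas + Lyra + Deneb: cost 10 + 11 + 2 = 23 ≤ 29, return 15 + 16 + 7 = 38.
Atlas + Lyra + Capella: cost 10 + 11 + 7 = 28 ≤ 29, return 15 + 16 + 12 = 43.
Best is Atlas, Lyra, and Capella with total return 43.

43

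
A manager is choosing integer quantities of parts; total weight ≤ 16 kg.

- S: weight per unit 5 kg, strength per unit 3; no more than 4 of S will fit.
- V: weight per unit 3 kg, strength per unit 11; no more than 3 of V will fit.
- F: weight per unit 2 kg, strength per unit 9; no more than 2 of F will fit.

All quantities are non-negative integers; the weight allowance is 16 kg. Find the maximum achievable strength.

This is a bounded integer knapsack.
Take 3×V and 2×F: weight 13 ≤ 16, strength 3·11 + 2·9 = 51.
F has the best ratio (9/2) and is taken to its limit of 2; remaining capacity is filled optimally with the others.

51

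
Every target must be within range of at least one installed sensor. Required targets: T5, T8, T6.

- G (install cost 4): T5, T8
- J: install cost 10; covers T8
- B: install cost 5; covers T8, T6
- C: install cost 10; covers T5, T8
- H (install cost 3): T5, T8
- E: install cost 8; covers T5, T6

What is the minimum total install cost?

This is a weighted set-cover instance.
Choose B and H: together they cover T5, T8, T6 — every target.
Total install cost: 5 + 3 = 8.
No cover costs less than 8.

8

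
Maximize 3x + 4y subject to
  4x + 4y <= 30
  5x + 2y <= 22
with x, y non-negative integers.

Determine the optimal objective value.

28

Relaxing integrality, the LP optimum is 30.00 at (x,y) = (0, 7.5), which is not an integer point.
(x,y)=(0,7): 4·0+4·7=28≤30, 5·0+2·7=14≤22, objective 28.
(x,y)=(1,6): 4·1+4·6=28≤30, 5·1+2·6=17≤22, objective 27.
No feasible integer point exceeds 28.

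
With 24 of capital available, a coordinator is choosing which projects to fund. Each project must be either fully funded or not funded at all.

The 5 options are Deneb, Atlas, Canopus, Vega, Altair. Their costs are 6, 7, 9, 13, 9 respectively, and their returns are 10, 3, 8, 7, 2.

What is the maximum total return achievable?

21

Take Deneb, Atlas, and Canopus: cost 6 + 7 + 9 = 22 ≤ 24, return 10 + 3 + 8 = 21.
No other feasible combination does better.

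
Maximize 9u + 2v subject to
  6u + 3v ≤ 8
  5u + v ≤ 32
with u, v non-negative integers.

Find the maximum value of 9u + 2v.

The continuous relaxation peaks at (1.33, 0) with value 12.00; rounding to a feasible lattice point costs some objective.
(u,v)=(1,0): 6·1+3·0=6≤8, 5·1+1·0=5≤32, objective 9.
(u,v)=(0,1): 6·0+3·1=3≤8, 5·0+1·1=1≤32, objective 2.
(u,v)=(0,0): 6·0+3·0=0≤8, 5·0+1·0=0≤32, objective 0.
Maximum is 9 at (u,v)=(1,0).

9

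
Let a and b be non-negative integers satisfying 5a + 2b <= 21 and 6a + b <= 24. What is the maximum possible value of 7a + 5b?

Relaxing integrality, the LP optimum is 52.50 at (a,b) = (0, 10.5), which is not an integer point.
(a,b)=(0,10): 5·0+2·10=20≤21, 6·0+1·10=10≤24, objective 50.
(a,b)=(0,9): 5·0+2·9=18≤21, 6·0+1·9=9≤24, objective 45.
The best lattice point is (0,10), giving 50.

50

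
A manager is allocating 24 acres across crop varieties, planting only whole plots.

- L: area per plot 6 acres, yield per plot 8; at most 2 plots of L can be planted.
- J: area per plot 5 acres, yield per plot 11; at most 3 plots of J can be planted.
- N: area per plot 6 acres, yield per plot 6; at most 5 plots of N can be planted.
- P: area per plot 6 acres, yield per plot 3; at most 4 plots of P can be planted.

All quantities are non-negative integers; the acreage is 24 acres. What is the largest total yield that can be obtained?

Take 1×L and 3×J: area 21 ≤ 24, yield 1·8 + 3·11 = 41.
J has the best ratio (11/5) and is taken to its limit of 3; remaining capacity is filled optimally with the others.

41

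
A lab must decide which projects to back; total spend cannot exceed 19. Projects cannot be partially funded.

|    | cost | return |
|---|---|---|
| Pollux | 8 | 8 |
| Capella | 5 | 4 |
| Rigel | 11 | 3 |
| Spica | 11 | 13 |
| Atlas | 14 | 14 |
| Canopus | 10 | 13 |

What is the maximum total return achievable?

21

This is a 0-1 knapsack instance.
Take Pollux and Canopus: cost 8 + 10 = 18 ≤ 19, return 8 + 13 = 21.
No feasible combination exceeds this.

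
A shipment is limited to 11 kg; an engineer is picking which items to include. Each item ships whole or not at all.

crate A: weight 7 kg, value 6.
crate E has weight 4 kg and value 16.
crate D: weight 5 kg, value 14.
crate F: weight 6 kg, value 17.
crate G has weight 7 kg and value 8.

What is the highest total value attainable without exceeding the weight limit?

Allowing fractional choices, the relaxed optimum would be about 35.8, but items are indivisible.
crate E + crate D: weight 4 + 5 = 9 ≤ 11, value 16 + 14 = 30.
crate D + crate F: weight 5 + 6 = 11 ≤ 11, value 14 + 17 = 31.
crate E + crate F: weight 4 + 6 = 10 ≤ 11, value 16 + 17 = 33.
Best is crate E and crate F with total value 33.

33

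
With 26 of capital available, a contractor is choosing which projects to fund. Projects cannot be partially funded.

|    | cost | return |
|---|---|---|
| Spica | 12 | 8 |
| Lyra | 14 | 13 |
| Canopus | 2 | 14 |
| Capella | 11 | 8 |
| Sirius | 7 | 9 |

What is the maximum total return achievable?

36

Take Lyra, Canopus, and Sirius: cost 14 + 2 + 7 = 23 ≤ 26, return 13 + 14 + 9 = 36.
No other feasible combination does better.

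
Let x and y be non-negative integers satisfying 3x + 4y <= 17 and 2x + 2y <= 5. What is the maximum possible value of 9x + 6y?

(x,y)=(2,0) is feasible, giving 18.
(x,y)=(1,1) is feasible, giving 15.
(x,y)=(1,0) is feasible, giving 9.
The best lattice point is (2,0), giving 18.

18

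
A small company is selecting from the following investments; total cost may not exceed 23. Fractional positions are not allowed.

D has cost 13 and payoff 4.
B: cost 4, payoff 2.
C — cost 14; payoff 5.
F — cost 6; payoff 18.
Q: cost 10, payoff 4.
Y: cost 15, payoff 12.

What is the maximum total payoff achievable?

Treat it as a binary knapsack problem.
F + Y: cost 6 + 15 = 21 ≤ 23, payoff 18 + 12 = 30.
D + B + F: cost 13 + 4 + 6 = 23 ≤ 23, payoff 4 + 2 + 18 = 24.
B + F + Q: cost 4 + 6 + 10 = 20 ≤ 23, payoff 2 + 18 + 4 = 24.
Best is F and Y with total payoff 30.

30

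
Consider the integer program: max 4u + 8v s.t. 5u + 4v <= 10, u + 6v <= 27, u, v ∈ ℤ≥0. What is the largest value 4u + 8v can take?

16

Relaxing integrality, the LP optimum is 20.00 at (u,v) = (0, 2.5), which is not an integer point.
(u,v)=(0,2): 5·0+4·2=8≤10, 1·0+6·2=12≤27, objective 16.
(u,v)=(1,1): 5·1+4·1=9≤10, 1·1+6·1=7≤27, objective 12.
(u,v)=(0,1): 5·0+4·1=4≤10, 1·0+6·1=6≤27, objective 8.
The best lattice point is (0,2), giving 16.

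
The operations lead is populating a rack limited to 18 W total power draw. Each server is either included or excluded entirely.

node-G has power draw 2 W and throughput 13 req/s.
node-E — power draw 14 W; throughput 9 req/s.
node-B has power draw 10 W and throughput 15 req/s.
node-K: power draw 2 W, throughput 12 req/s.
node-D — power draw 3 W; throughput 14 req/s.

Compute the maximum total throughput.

54

Allowing fractional choices, the relaxed optimum would be about 54.6, but servers are indivisible.
node-G + node-B + node-D: power draw 2 + 10 + 3 = 15 ≤ 18, throughput 13 + 15 + 14 = 42.
node-G + node-B + node-K + node-D: power draw 2 + 10 + 2 + 3 = 17 ≤ 18, throughput 13 + 15 + 12 + 14 = 54.
node-B + node-K + node-D: power draw 10 + 2 + 3 = 15 ≤ 18, throughput 15 + 12 + 14 = 41.
Best is node-G, node-B, node-K, and node-D with total throughput 54.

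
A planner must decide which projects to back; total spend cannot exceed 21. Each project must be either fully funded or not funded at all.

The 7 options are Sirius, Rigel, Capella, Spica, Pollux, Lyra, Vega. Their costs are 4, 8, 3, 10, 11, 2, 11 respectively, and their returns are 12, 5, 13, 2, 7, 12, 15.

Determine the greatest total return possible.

52

This is a 0-1 knapsack instance.
Allowing fractional choices, the relaxed optimum would be about 52.6, but projects are indivisible.
Sirius + Capella + Pollux + Lyra: cost 4 + 3 + 11 + 2 = 20 ≤ 21, return 12 + 13 + 7 + 12 = 44.
Sirius + Rigel + Capella + Lyra: cost 4 + 8 + 3 + 2 = 17 ≤ 21, return 12 + 5 + 13 + 12 = 42.
Sirius + Capella + Lyra + Vega: cost 4 + 3 + 2 + 11 = 20 ≤ 21, return 12 + 13 + 12 + 15 = 52.
Best is Sirius, Capella, Lyra, and Vega with total return 52.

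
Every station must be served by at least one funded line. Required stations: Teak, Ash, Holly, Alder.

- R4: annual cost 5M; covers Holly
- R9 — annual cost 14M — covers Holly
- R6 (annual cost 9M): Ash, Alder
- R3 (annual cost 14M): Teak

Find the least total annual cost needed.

Choose R4, R6, and R3: together they cover Teak, Ash, Holly, Alder — every station.
Total annual cost: 5 + 9 + 14 = 28.
No cover costs less than 28.

28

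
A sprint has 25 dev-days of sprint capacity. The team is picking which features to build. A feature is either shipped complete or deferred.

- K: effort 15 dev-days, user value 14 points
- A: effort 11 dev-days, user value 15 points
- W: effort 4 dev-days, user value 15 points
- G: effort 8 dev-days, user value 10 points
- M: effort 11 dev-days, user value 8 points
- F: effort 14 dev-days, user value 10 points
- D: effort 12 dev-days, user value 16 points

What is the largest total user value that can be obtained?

41

This is an integer program with binary decision variables.
Take W, G, and D: effort 4 + 8 + 12 = 24 ≤ 25, user value 15 + 10 + 16 = 41.
No other feasible combination does better.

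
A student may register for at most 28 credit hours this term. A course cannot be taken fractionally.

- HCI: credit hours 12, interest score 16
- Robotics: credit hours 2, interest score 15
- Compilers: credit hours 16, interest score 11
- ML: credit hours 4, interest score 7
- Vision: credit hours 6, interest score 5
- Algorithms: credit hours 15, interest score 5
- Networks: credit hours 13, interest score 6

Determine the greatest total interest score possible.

43

Take HCI, Robotics, ML, and Vision: credit hours 12 + 2 + 4 + 6 = 24 ≤ 28, interest score 16 + 15 + 7 + 5 = 43.
No other feasible combination does better.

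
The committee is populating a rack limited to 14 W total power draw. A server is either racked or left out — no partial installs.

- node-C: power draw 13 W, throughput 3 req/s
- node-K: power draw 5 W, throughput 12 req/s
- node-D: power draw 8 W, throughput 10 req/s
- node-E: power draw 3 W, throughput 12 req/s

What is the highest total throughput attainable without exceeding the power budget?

This is an integer program with binary decision variables.
node-D + node-E: power draw 8 + 3 = 11 ≤ 14, throughput 10 + 12 = 22.
node-K + node-E: power draw 5 + 3 = 8 ≤ 14, throughput 12 + 12 = 24.
Best is node-K and node-E with total throughput 24.

24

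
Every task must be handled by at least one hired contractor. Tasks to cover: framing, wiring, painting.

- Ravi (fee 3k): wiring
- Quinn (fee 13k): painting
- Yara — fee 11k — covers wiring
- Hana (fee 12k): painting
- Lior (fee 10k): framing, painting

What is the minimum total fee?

Choose Ravi and Lior: together they cover framing, wiring, painting — every task.
Total fee: 3 + 10 = 13.
No cover costs less than 13.

13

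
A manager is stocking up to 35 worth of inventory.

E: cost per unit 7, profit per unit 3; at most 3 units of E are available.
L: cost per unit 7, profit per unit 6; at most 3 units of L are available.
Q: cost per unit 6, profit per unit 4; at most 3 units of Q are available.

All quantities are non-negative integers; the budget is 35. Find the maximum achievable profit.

26

1×E, 3×L, and 1×Q: cost 34 ≤ 35, profit 1·3 + 3·6 + 1·4 = 25.
3×L and 2×Q: cost 33 ≤ 35, profit 3·6 + 2·4 = 26.
Best is 26.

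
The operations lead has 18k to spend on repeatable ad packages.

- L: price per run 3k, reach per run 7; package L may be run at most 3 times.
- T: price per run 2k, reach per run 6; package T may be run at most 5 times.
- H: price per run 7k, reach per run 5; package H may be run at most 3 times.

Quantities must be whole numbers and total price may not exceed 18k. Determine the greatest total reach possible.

45

T has the best ratio (6/2); taking only T gives at most 5×6 = 30 (stopped by the supply cap of 5).
Mixing does better — 3×L and 4×T: price 17 ≤ 18, reach 3·7 + 4·6 = 45.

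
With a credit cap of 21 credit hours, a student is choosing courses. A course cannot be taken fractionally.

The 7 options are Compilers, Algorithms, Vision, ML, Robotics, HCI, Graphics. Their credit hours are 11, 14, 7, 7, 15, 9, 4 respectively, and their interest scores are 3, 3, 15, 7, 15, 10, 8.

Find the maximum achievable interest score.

Take Vision, HCI, and Graphics: credit hours 7 + 9 + 4 = 20 ≤ 21, interest score 15 + 10 + 8 = 33.
No other feasible combination does better.

33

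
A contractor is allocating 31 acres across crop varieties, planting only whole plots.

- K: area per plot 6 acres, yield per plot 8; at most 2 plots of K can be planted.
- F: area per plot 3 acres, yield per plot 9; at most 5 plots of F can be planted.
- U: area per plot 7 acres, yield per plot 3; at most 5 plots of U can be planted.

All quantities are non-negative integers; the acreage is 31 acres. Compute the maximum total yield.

61

Take 2×K and 5×F: area 27 ≤ 31, yield 2·8 + 5·9 = 61.
F has the best ratio (9/3) and is taken to its limit of 5; remaining capacity is filled optimally with the others.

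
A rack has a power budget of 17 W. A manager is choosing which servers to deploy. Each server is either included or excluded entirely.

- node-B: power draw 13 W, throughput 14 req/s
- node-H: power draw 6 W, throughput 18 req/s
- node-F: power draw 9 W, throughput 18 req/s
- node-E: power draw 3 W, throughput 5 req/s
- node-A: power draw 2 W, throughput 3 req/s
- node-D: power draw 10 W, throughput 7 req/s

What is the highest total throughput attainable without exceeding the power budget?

Take node-H, node-F, and node-A: power draw 6 + 9 + 2 = 17 ≤ 17, throughput 18 + 18 + 3 = 39.
No other feasible combination does better.

39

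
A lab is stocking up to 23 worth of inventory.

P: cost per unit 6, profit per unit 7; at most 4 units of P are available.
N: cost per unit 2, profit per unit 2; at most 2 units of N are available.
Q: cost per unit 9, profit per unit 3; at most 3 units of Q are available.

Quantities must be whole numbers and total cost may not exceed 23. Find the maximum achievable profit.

3×P and 1×N: cost 20 ≤ 23, profit 3·7 + 1·2 = 23.
3×P and 2×N: cost 22 ≤ 23, profit 3·7 + 2·2 = 25.
Best is 25.

25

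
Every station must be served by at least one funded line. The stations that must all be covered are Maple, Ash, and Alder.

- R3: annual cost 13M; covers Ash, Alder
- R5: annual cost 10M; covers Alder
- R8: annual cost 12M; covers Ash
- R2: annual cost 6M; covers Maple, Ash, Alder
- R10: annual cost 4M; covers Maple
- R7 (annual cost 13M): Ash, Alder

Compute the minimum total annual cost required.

6

R2 alone covers Maple, Ash, Alder — every station.
Total annual cost: 6.
No cover costs less than 6.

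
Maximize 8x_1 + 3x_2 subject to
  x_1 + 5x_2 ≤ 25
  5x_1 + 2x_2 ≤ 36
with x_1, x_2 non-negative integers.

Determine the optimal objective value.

57

The continuous relaxation peaks at (7.2, 0) with value 57.60; rounding to a feasible lattice point costs some objective.
(x_1,x_2)=(6,3): 1·6+5·3=21≤25, 5·6+2·3=36≤36, objective 57.
(x_1,x_2)=(7,0): 1·7+5·0=7≤25, 5·7+2·0=35≤36, objective 56.
Maximum is 57 at (x_1,x_2)=(6,3).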